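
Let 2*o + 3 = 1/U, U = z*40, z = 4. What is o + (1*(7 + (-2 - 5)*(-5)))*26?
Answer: 348961/320 ≈ 1090.5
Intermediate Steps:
U = 160 (U = 4*40 = 160)
o = -479/320 (o = -3/2 + (½)/160 = -3/2 + (½)*(1/160) = -3/2 + 1/320 = -479/320 ≈ -1.4969)
o + (1*(7 + (-2 - 5)*(-5)))*26 = -479/320 + (1*(7 + (-2 - 5)*(-5)))*26 = -479/320 + (1*(7 - 7*(-5)))*26 = -479/320 + (1*(7 + 35))*26 = -479/320 + (1*42)*26 = -479/320 + 42*26 = -479/320 + 1092 = 348961/320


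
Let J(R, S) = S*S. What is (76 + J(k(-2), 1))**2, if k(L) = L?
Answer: 5929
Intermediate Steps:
J(R, S) = S**2
(76 + J(k(-2), 1))**2 = (76 + 1**2)**2 = (76 + 1)**2 = 77**2 = 5929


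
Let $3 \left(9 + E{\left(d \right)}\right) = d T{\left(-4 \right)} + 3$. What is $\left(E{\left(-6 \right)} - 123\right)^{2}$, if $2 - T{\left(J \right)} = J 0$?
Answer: $18225$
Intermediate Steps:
$T{\left(J \right)} = 2$ ($T{\left(J \right)} = 2 - J 0 = 2 - 0 = 2 + 0 = 2$)
$E{\left(d \right)} = -8 + \frac{2 d}{3}$ ($E{\left(d \right)} = -9 + \frac{d 2 + 3}{3} = -9 + \frac{2 d + 3}{3} = -9 + \frac{3 + 2 d}{3} = -9 + \left(1 + \frac{2 d}{3}\right) = -8 + \frac{2 d}{3}$)
$\left(E{\left(-6 \right)} - 123\right)^{2} = \left(\left(-8 + \frac{2}{3} \left(-6\right)\right) - 123\right)^{2} = \left(\left(-8 - 4\right) - 123\right)^{2} = \left(-12 - 123\right)^{2} = \left(-135\right)^{2} = 18225$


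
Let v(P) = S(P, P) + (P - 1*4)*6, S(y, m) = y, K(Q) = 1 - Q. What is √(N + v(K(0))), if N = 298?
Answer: √281 ≈ 16.763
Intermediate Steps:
v(P) = -24 + 7*P (v(P) = P + (P - 1*4)*6 = P + (P - 4)*6 = P + (-4 + P)*6 = P + (-24 + 6*P) = -24 + 7*P)
√(N + v(K(0))) = √(298 + (-24 + 7*(1 - 1*0))) = √(298 + (-24 + 7*(1 + 0))) = √(298 + (-24 + 7*1)) = √(298 + (-24 + 7)) = √(298 - 17) = √281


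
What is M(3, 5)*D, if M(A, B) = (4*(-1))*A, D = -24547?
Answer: 294564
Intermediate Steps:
M(A, B) = -4*A
M(3, 5)*D = -4*3*(-24547) = -12*(-24547) = 294564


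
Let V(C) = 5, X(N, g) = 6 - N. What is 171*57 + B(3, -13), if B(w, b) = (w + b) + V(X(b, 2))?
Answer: 9742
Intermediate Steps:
B(w, b) = 5 + b + w (B(w, b) = (w + b) + 5 = (b + w) + 5 = 5 + b + w)
171*57 + B(3, -13) = 171*57 + (5 - 13 + 3) = 9747 - 5 = 9742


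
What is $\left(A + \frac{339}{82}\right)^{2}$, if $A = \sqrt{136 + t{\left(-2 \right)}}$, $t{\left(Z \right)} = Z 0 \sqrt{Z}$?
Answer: $\frac{1029385}{6724} + \frac{678 \sqrt{34}}{41} \approx 249.52$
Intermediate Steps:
$t{\left(Z \right)} = 0$ ($t{\left(Z \right)} = 0 \sqrt{Z} = 0$)
$A = 2 \sqrt{34}$ ($A = \sqrt{136 + 0} = \sqrt{136} = 2 \sqrt{34} \approx 11.662$)
$\left(A + \frac{339}{82}\right)^{2} = \left(2 \sqrt{34} + \frac{339}{82}\right)^{2} = \left(\frac{339}{82} + 2 \sqrt{34}\right)^{2}$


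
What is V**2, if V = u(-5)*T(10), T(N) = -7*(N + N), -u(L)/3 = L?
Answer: 4410000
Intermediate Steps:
u(L) = -3*L
T(N) = -14*N
V = -2100 (V = (-3*(-5))*(-14*10) = 15*(-140) = -2100)
V**2 = (-2100)**2 = 4410000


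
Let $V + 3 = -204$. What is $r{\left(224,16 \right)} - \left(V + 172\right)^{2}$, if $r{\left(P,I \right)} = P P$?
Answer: $48951$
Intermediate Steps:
$V = -207$ ($V = -3 - 204 = -207$)
$r{\left(P,I \right)} = P^{2}$
$r{\left(224,16 \right)} - \left(V + 172\right)^{2} = 224^{2} - \left(-207 + 172\right)^{2} = 50176 - \left(-35\right)^{2} = 50176 - 1225 = 48951$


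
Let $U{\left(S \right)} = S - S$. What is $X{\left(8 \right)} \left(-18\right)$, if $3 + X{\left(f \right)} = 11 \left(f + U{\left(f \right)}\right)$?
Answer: $-1530$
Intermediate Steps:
$U{\left(S \right)} = 0$
$X{\left(f \right)} = -3 + 11 f$ ($X{\left(f \right)} = -3 + 11 \left(f + 0\right) = -3 + 11 f$)
$X{\left(8 \right)} \left(-18\right) = \left(-3 + 11 \cdot 8\right) \left(-18\right) = \left(-3 + 88\right) \left(-18\right) = 85 \left(-18\right) = -1530$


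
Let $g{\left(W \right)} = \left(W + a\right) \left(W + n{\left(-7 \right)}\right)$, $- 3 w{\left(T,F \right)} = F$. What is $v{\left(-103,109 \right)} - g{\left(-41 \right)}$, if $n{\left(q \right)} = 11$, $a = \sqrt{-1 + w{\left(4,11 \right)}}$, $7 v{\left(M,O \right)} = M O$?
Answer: $- \frac{19837}{7} + 10 i \sqrt{42} \approx -2833.9 + 64.807 i$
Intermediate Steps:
$v{\left(M,O \right)} = \frac{M O}{7}$
$w{\left(T,F \right)} = - \frac{F}{3}$
$a = \frac{i \sqrt{42}}{3}$ ($a = \sqrt{-1 - \frac{11}{3}} = \sqrt{- \frac{14}{3}} = \frac{i \sqrt{42}}{3} \approx 2.1602 i$)
$g{\left(W \right)} = \left(11 + W\right) \left(W + \frac{i \sqrt{42}}{3}\right)$ ($g{\left(W \right)} = \left(W + \frac{i \sqrt{42}}{3}\right) \left(W + 11\right) = \left(W + \frac{i \sqrt{42}}{3}\right) \left(11 + W\right) = \left(11 + W\right) \left(W + \frac{i \sqrt{42}}{3}\right)$)
$v{\left(-103,109 \right)} - g{\left(-41 \right)} = \frac{1}{7} \left(-103\right) 109 - \left(\left(-41\right)^{2} + 11 \left(-41\right) + \frac{11 i \sqrt{42}}{3} + \frac{1}{3} i \left(-41\right) \sqrt{42}\right) = - \frac{11227}{7} - \left(1681 - 451 + \frac{11 i \sqrt{42}}{3} - \frac{41 i \sqrt{42}}{3}\right) = - \frac{11227}{7} - \left(1230 - 10 i \sqrt{42}\right) = - \frac{19837}{7} + 10 i \sqrt{42}$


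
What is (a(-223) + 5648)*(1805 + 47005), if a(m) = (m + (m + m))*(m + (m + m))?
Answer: 22121131290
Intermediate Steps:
a(m) = 9*m² (a(m) = (m + 2*m)*(m + 2*m) = (3*m)*(3*m) = 9*m²)
(a(-223) + 5648)*(1805 + 47005) = (9*(-223)² + 5648)*(1805 + 47005) = (9*49729 + 5648)*48810 = (447561 + 5648)*48810 = 453209*48810 = 22121131290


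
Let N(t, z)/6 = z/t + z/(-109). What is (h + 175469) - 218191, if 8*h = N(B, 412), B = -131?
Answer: -610101598/14279 ≈ -42727.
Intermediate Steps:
N(t, z) = -6*z/109 + 6*z/t (N(t, z) = 6*(z/t + z/(-109)) = 6*(z/t + z*(-1/109)) = 6*(z/t - z/109) = 6*(-z/109 + z/t) = -6*z/109 + 6*z/t)
h = -74160/14279 (h = ((6/109)*412*(109 - 1*(-131))/(-131))/8 = ((6/109)*412*(-1/131)*(109 + 131))/8 = ((6/109)*412*(-1/131)*240)/8 = (⅛)*(-593280/14279) = -74160/14279 ≈ -5.1936)
(h + 175469) - 218191 = (-74160/14279 + 175469) - 218191 = 2505447691/14279 - 218191 = -610101598/14279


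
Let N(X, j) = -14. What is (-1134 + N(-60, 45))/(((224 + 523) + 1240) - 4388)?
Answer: 164/343 ≈ 0.47813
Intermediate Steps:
(-1134 + N(-60, 45))/(((224 + 523) + 1240) - 4388) = (-1134 - 14)/(((224 + 523) + 1240) - 4388) = -1148/((747 + 1240) - 4388) = -1148/(1987 - 4388) = -1148/(-2401) = -1148*(-1/2401) = 164/343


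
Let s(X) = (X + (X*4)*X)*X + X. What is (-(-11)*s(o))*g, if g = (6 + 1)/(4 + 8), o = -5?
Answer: -3080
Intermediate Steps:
s(X) = X + X*(X + 4*X**2) (s(X) = (X + (4*X)*X)*X + X = (X + 4*X**2)*X + X = X*(X + 4*X**2) + X = X + X*(X + 4*X**2))
g = 7/12 ≈ 0.58333
(-(-11)*s(o))*g = -(-11)*(-5*(1 - 5 + 4*(-5)**2))*(7/12) = -(-11)*(-5*(1 - 5 + 4*25))*(7/12) = -(-11)*(-5*(1 - 5 + 100))*(7/12) = -(-11)*(-5*96)*(7/12) = -(-11)*(-480)*(7/12) = -11*480*(7/12) = -5280*7/12 = -3080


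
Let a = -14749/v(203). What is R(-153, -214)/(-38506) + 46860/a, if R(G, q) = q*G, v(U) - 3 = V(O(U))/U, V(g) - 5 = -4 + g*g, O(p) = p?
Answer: -37777932503457/57644386891 ≈ -655.36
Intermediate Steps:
V(g) = 1 + g² (V(g) = 5 + (-4 + g*g) = 5 + (-4 + g²) = 1 + g²)
v(U) = 3 + (1 + U²)/U
R(G, q) = G*q
a = -2994047/41819 (a = -14749/(3 + 203 + 1/203) = -14749/41819/203 = -14749*203/41819 = -2994047/41819 ≈ -71.595)
R(-153, -214)/(-38506) + 46860/a = -153*(-214)/(-38506) + 46860/(-2994047/41819) = 32742*(-1/38506) + 46860*(-41819/2994047) = -16371/19253 - 1959638340/2994047 = -37777932503457/57644386891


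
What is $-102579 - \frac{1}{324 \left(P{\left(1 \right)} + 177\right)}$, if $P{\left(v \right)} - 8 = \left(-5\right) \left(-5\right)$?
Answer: $- \frac{6979475161}{68040} \approx -1.0258 \cdot 10^{5}$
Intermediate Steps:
$P{\left(v \right)} = 33$ ($P{\left(v \right)} = 8 - -25 = 8 + 25 = 33$)
$-102579 - \frac{1}{324 \left(P{\left(1 \right)} + 177\right)} = -102579 - \frac{1}{324 \left(33 + 177\right)} = -102579 - \frac{1}{324 \cdot 210} = -102579 - \frac{1}{68040} = - \frac{6979475161}{68040}$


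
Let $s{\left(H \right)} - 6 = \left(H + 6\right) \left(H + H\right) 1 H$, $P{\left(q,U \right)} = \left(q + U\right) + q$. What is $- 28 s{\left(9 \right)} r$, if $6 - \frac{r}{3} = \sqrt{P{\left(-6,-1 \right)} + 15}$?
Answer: $-1227744 + 204624 \sqrt{2} \approx -9.3836 \cdot 10^{5}$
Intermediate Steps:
$P{\left(q,U \right)} = U + 2 q$ ($P{\left(q,U \right)} = \left(U + q\right) + q = U + 2 q$)
$r = 18 - 3 \sqrt{2}$ ($r = 18 - 3 \sqrt{\left(-1 + 2 \left(-6\right)\right) + 15} = 18 - 3 \sqrt{\left(-1 - 12\right) + 15} = 18 - 3 \sqrt{-13 + 15} = 18 - 3 \sqrt{2} \approx 13.757$)
$s{\left(H \right)} = 6 + 2 H^{2} \left(6 + H\right)$ ($s{\left(H \right)} = 6 + \left(H + 6\right) \left(H + H\right) 1 H = 6 + \left(6 + H\right) 2 H 1 H = 6 + 2 H \left(6 + H\right) 1 H = 6 + 2 H \left(6 + H\right) H = 6 + 2 H^{2} \left(6 + H\right)$)
$- 28 s{\left(9 \right)} r = - 28 \left(6 + 2 \cdot 9^{3} + 12 \cdot 9^{2}\right) \left(18 - 3 \sqrt{2}\right) = - 28 \left(6 + 2 \cdot 729 + 12 \cdot 81\right) \left(18 - 3 \sqrt{2}\right) = - 28 \left(6 + 1458 + 972\right) \left(18 - 3 \sqrt{2}\right) = \left(-28\right) 2436 \left(18 - 3 \sqrt{2}\right) = - 68208 \left(18 - 3 \sqrt{2}\right) = -1227744 + 204624 \sqrt{2}$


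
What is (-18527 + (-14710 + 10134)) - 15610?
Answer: -38713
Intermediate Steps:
(-18527 + (-14710 + 10134)) - 15610 = (-18527 - 4576) - 15610 = -23103 - 15610 = -38713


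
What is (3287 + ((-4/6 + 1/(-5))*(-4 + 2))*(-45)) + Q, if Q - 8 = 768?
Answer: 3985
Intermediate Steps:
Q = 776 (Q = 8 + 768 = 776)
(3287 + ((-4/6 + 1/(-5))*(-4 + 2))*(-45)) + Q = (3287 + ((-4/6 + 1/(-5))*(-4 + 2))*(-45)) + 776 = (3287 + ((-4*⅙ + 1*(-⅕))*(-2))*(-45)) + 776 = (3287 + ((-⅔ - ⅕)*(-2))*(-45)) + 776 = (3287 - 13/15*(-2)*(-45)) + 776 = (3287 + (26/15)*(-45)) + 776 = (3287 - 78) + 776 = 3209 + 776 = 3985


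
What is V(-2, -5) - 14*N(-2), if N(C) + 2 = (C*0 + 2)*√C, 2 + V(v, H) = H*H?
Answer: 51 - 28*I*√2 ≈ 51.0 - 39.598*I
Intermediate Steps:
V(v, H) = -2 + H² (V(v, H) = -2 + H*H = -2 + H²)
N(C) = -2 + 2*√C (N(C) = -2 + (C*0 + 2)*√C = -2 + (0 + 2)*√C = -2 + 2*√C)
V(-2, -5) - 14*N(-2) = (-2 + (-5)²) - 14*(-2 + 2*√(-2)) = (-2 + 25) - 14*(-2 + 2*(I*√2)) = 23 - 14*(-2 + 2*I*√2) = 23 + (28 - 28*I*√2) = 51 - 28*I*√2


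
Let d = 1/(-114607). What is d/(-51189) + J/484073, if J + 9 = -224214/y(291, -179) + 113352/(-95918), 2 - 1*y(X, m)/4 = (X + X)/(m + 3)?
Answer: -1389190322571649207274/63604178724181941473487 ≈ -0.021841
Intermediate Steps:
d = -1/114607 ≈ -8.7255e-6
y(X, m) = 8 - 8*X/(3 + m) (y(X, m) = 8 - 4*(X + X)/(m + 3) = 8 - 4*2*X/(3 + m) = 8 - 8*X/(3 + m))
J = -236795782341/22396853 (J = -9 + (-224214*(3 - 179)/(8*(3 - 179 - 1*291)) + 113352/(-95918)) = -9 + (-224214*(-22/(3 - 179 - 291)) + 113352*(-1/95918)) = -9 + (-224214/(8*(-1/176)*(-467)) - 56676/47959) = -9 + (-224214/467/22 - 56676/47959) = -9 + (-224214*22/467 - 56676/47959) = -9 + (-4932708/467 - 56676/47959) = -9 - 236594210664/22396853 = -236795782341/22396853 ≈ -10573.)
d/(-51189) + J/484073 = -1/114607/(-51189) - 236795782341/22396853/484073 = -1/114607*(-1/51189) - 236795782341/22396853*1/484073 = 1/5866617723 - 236795782341/10841711822269 = -1389190322571649207274/63604178724181941473487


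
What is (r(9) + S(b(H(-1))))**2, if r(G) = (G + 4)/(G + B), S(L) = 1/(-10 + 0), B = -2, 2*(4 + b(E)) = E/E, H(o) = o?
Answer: 15129/4900 ≈ 3.0876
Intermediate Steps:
b(E) = -7/2 (b(E) = -4 + (E/E)/2 = -4 + (1/2)*1 = -4 + 1/2 = -7/2)
S(L) = -1/10 (S(L) = 1/(-10) = -1/10)
r(G) = (4 + G)/(-2 + G) (r(G) = (G + 4)/(G - 2) = (4 + G)/(-2 + G))
(r(9) + S(b(H(-1))))**2 = ((4 + 9)/(-2 + 9) - 1/10)**2 = (13/7 - 1/10)**2 = (123/70)**2 = 15129/4900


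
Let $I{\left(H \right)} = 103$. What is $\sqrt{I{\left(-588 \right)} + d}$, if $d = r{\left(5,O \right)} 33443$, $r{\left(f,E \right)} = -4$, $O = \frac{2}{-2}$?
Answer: $i \sqrt{133669} \approx 365.61 i$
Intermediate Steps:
$O = -1$ ($O = 2 \left(- \frac{1}{2}\right) = -1$)
$d = -133772$ ($d = \left(-4\right) 33443 = -133772$)
$\sqrt{I{\left(-588 \right)} + d} = \sqrt{103 - 133772} = \sqrt{-133669} = i \sqrt{133669}$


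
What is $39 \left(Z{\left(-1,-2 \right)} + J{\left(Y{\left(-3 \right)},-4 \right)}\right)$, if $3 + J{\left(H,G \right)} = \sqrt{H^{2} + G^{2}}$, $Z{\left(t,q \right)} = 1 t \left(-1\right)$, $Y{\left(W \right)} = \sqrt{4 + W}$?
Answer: $-78 + 39 \sqrt{17} \approx 82.801$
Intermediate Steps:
$Z{\left(t,q \right)} = - t$ ($Z{\left(t,q \right)} = t \left(-1\right) = - t$)
$J{\left(H,G \right)} = -3 + \sqrt{G^{2} + H^{2}}$ ($J{\left(H,G \right)} = -3 + \sqrt{H^{2} + G^{2}} = -3 + \sqrt{G^{2} + H^{2}}$)
$39 \left(Z{\left(-1,-2 \right)} + J{\left(Y{\left(-3 \right)},-4 \right)}\right) = 39 \left(\left(-1\right) \left(-1\right) - \left(3 - \sqrt{\left(-4\right)^{2} + \left(\sqrt{4 - 3}\right)^{2}}\right)\right) = 39 \left(1 - \left(3 - \sqrt{16 + \left(\sqrt{1}\right)^{2}}\right)\right) = 39 \left(1 - \left(3 - \sqrt{16 + 1^{2}}\right)\right) = 39 \left(1 - \left(3 - \sqrt{16 + 1}\right)\right) = 39 \left(1 - \left(3 - \sqrt{17}\right)\right) = 39 \left(-2 + \sqrt{17}\right) = -78 + 39 \sqrt{17}$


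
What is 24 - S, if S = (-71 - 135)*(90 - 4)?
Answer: 17740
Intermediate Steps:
S = -17716 (S = -206*86 = -17716)
24 - S = 24 - 1*(-17716) = 24 + 17716 = 17740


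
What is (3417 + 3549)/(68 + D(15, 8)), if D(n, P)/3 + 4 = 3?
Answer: 6966/65 ≈ 107.17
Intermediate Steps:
D(n, P) = -3 (D(n, P) = -12 + 3*3 = -12 + 9 = -3)
(3417 + 3549)/(68 + D(15, 8)) = (3417 + 3549)/(68 - 3) = 6966/65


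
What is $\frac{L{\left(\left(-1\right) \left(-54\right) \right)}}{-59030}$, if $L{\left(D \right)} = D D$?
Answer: $- \frac{1458}{29515} \approx -0.049399$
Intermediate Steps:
$L{\left(D \right)} = D^{2}$
$\frac{L{\left(\left(-1\right) \left(-54\right) \right)}}{-59030} = \frac{\left(\left(-1\right) \left(-54\right)\right)^{2}}{-59030} = 54^{2} \left(- \frac{1}{59030}\right) = 2916 \left(- \frac{1}{59030}\right) = - \frac{1458}{29515}$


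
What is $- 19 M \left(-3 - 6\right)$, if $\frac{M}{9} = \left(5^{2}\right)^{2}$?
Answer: $961875$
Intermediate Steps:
$M = 5625$ ($M = 9 \left(5^{2}\right)^{2} = 9 \cdot 25^{2} = 9 \cdot 625 = 5625$)
$- 19 M \left(-3 - 6\right) = \left(-19\right) 5625 \left(-3 - 6\right) = \left(-106875\right) \left(-9\right) = 961875$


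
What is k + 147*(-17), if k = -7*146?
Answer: -3521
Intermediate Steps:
k = -1022
k + 147*(-17) = -1022 + 147*(-17) = -1022 - 2499 = -3521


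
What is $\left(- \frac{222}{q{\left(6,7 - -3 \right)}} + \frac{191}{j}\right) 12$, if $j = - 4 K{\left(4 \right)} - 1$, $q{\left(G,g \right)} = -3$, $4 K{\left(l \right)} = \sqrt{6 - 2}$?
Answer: $124$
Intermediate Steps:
$K{\left(l \right)} = \frac{1}{2}$ ($K{\left(l \right)} = \frac{\sqrt{6 - 2}}{4} = \frac{\sqrt{4}}{4} = \frac{1}{4} \cdot 2 = \frac{1}{2}$)
$j = -3$ ($j = \left(-4\right) \frac{1}{2} - 1 = -2 - 1 = -3$)
$\left(- \frac{222}{q{\left(6,7 - -3 \right)}} + \frac{191}{j}\right) 12 = \left(- \frac{222}{-3} + \frac{191}{-3}\right) 12 = \left(\left(-222\right) \left(- \frac{1}{3}\right) + 191 \left(- \frac{1}{3}\right)\right) 12 = \left(74 - \frac{191}{3}\right) 12 = \frac{31}{3} \cdot 12 = 124$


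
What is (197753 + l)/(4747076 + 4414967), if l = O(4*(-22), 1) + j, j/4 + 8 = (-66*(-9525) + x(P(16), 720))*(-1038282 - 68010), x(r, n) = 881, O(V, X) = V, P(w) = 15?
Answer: -2785780238575/9162043 ≈ -3.0406e+5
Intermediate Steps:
j = -2785780436240 (j = -32 + 4*((-66*(-9525) + 881)*(-1038282 - 68010)) = -32 + 4*((628650 + 881)*(-1106292)) = -32 + 4*(629531*(-1106292)) = -32 + 4*(-696445109052) = -32 - 2785780436208 = -2785780436240)
l = -2785780436328 (l = 4*(-22) - 2785780436240 = -88 - 2785780436240 = -2785780436328)
(197753 + l)/(4747076 + 4414967) = (197753 - 2785780436328)/(4747076 + 4414967) = -2785780238575/9162043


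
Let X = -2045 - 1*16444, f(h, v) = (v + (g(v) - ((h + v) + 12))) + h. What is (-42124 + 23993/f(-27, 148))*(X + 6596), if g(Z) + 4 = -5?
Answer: 1543706303/3 ≈ 5.1457e+8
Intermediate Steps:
g(Z) = -9 (g(Z) = -4 - 5 = -9)
f(h, v) = -21 (f(h, v) = (v + (-9 - ((h + v) + 12))) + h = (v + (-9 - (12 + h + v))) + h = (v + (-9 + (-12 - h - v))) + h = (v + (-21 - h - v)) + h = (-21 - h) + h = -21)
X = -18489 (X = -2045 - 16444 = -18489)
(-42124 + 23993/f(-27, 148))*(X + 6596) = (-42124 + 23993/(-21))*(-18489 + 6596) = (-42124 + 23993*(-1/21))*(-11893) = (-42124 - 23993/21)*(-11893) = -908597/21*(-11893) = 1543706303/3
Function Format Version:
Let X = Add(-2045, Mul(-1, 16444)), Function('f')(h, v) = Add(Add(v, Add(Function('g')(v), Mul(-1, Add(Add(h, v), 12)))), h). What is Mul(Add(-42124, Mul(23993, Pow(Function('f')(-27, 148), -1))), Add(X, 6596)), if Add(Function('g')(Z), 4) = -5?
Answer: Rational(1543706303, 3) ≈ 5.1457e+8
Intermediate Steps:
Function('g')(Z) = -9 (Function('g')(Z) = Add(-4, -5) = -9)
Function('f')(h, v) = -21 (Function('f')(h, v) = Add(Add(v, Add(-9, Mul(-1, Add(Add(h, v), 12)))), h) = Add(Add(v, Add(-9, Mul(-1, Add(12, h, v)))), h) = Add(Add(v, Add(-9, Add(-12, Mul(-1, h), Mul(-1, v)))), h) = Add(Add(v, Add(-21, Mul(-1, h), Mul(-1, v))), h) = Add(Add(-21, Mul(-1, h)), h) = -21)
X = -18489 (X = Add(-2045, -16444) = -18489)
Mul(Add(-42124, Mul(23993, Pow(Function('f')(-27, 148), -1))), Add(X, 6596)) = Mul(Add(-42124, Mul(23993, Pow(-21, -1))), Add(-18489, 6596)) = Mul(Add(-42124, Mul(23993, Rational(-1, 21))), -11893) = Mul(Add(-42124, Rational(-23993, 21)), -11893) = Mul(Rational(-908597, 21), -11893) = Rational(1543706303, 3)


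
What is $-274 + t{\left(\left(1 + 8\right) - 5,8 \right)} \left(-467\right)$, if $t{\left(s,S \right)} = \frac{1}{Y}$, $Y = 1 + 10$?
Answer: $- \frac{3481}{11} \approx -316.45$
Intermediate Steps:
$Y = 11$
$t{\left(s,S \right)} = \frac{1}{11}$
$-274 + t{\left(\left(1 + 8\right) - 5,8 \right)} \left(-467\right) = -274 + \frac{1}{11} \left(-467\right) = -274 - \frac{467}{11} = - \frac{3481}{11}$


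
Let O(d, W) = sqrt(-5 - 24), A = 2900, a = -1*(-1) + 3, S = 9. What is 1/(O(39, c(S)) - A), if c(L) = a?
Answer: -100/290001 - I*sqrt(29)/8410029 ≈ -0.00034483 - 6.4033e-7*I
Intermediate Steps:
a = 4 (a = 1 + 3 = 4)
c(L) = 4
O(d, W) = I*sqrt(29) (O(d, W) = sqrt(-29) = I*sqrt(29))
1/(O(39, c(S)) - A) = 1/(I*sqrt(29) - 1*2900) = 1/(I*sqrt(29) - 2900) = 1/(-2900 + I*sqrt(29))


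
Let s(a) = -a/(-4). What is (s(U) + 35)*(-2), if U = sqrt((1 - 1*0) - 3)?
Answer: -70 - I*sqrt(2)/2 ≈ -70.0 - 0.70711*I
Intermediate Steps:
U = I*sqrt(2) (U = sqrt((1 + 0) - 3) = sqrt(1 - 3) = sqrt(-2) = I*sqrt(2) ≈ 1.4142*I)
s(a) = a/4 (s(a) = -a*(-1)/4 = -(-1)*a/4 = a/4)
(s(U) + 35)*(-2) = ((I*sqrt(2))/4 + 35)*(-2) = (I*sqrt(2)/4 + 35)*(-2) = (35 + I*sqrt(2)/4)*(-2) = -70 - I*sqrt(2)/2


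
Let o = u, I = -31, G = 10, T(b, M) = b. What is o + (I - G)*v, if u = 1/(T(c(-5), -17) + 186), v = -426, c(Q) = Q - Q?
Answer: 3248677/186 ≈ 17466.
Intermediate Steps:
c(Q) = 0
u = 1/186 (u = 1/(0 + 186) = 1/186 ≈ 0.0053763)
o = 1/186 ≈ 0.0053763
o + (I - G)*v = 1/186 + (-31 - 1*10)*(-426) = 1/186 + (-31 - 10)*(-426) = 1/186 - 41*(-426) = 1/186 + 17466 = 3248677/186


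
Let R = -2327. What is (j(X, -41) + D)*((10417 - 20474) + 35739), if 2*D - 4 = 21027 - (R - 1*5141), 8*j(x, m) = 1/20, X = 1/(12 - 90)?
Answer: 29276465561/80 ≈ 3.6596e+8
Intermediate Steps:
X = -1/78 (X = 1/(-78) = -1/78 ≈ -0.012821)
j(x, m) = 1/160 (j(x, m) = (⅛)/20 = (⅛)*(1/20) = 1/160)
D = 28499/2 (D = 2 + (21027 - (-2327 - 1*5141))/2 = 2 + (21027 - (-2327 - 5141))/2 = 2 + (21027 - 1*(-7468))/2 = 2 + (21027 + 7468)/2 = 2 + (½)*28495 = 2 + 28495/2 = 28499/2 ≈ 14250.)
(j(X, -41) + D)*((10417 - 20474) + 35739) = (1/160 + 28499/2)*((10417 - 20474) + 35739) = 2279921*(-10057 + 35739)/160 = (2279921/160)*25682 = 29276465561/80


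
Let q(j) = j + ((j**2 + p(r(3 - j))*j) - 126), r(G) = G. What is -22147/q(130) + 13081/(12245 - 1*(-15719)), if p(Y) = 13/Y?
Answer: -25296593679/29993039876 ≈ -0.84342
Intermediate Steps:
q(j) = -126 + j + j**2 + 13*j/(3 - j) (q(j) = j + ((j**2 + (13/(3 - j))*j) - 126) = j + ((j**2 + 13*j/(3 - j)) - 126) = j + (-126 + j**2 + 13*j/(3 - j)) = -126 + j + j**2 + 13*j/(3 - j))
-22147/q(130) + 13081/(12245 - 1*(-15719)) = -22147*(-3 + 130)/(-13*130 + (-3 + 130)*(-126 + 130 + 130**2)) + 13081/(12245 - 1*(-15719)) = -22147*127/(-1690 + 127*(-126 + 130 + 16900)) + 13081/(12245 + 15719) = -22147*127/(-1690 + 127*16904) + 13081/27964 = -22147*127/(-1690 + 2146808) + 13081*(1/27964) = -22147/((1/127)*2145118) + 13081/27964 = -22147/2145118/127 + 13081/27964 = -22147*127/2145118 + 13081/27964 = -2812669/2145118 + 13081/27964 = -25296593679/29993039876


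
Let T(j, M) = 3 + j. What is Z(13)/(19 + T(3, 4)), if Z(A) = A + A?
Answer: 26/25 ≈ 1.0400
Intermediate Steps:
Z(A) = 2*A
Z(13)/(19 + T(3, 4)) = (2*13)/(19 + (3 + 3)) = 26/(19 + 6) = 26/25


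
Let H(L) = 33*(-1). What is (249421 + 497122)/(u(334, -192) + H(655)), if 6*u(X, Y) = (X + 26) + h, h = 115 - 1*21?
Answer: 2239629/128 ≈ 17497.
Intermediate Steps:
H(L) = -33
h = 94 (h = 115 - 21 = 94)
u(X, Y) = 20 + X/6 (u(X, Y) = ((X + 26) + 94)/6 = ((26 + X) + 94)/6 = (120 + X)/6 = 20 + X/6)
(249421 + 497122)/(u(334, -192) + H(655)) = (249421 + 497122)/((20 + (⅙)*334) - 33) = 746543/((20 + 167/3) - 33) = 746543/(227/3 - 33) = 746543/(128/3) = 746543*(3/128) = 2239629/128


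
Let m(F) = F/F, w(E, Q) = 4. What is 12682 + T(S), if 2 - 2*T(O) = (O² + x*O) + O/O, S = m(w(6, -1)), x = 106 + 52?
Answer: 12603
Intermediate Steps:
x = 158
m(F) = 1
S = 1
T(O) = ½ - 79*O - O²/2 (T(O) = 1 - ((O² + 158*O) + O/O)/2 = 1 - ((O² + 158*O) + 1)/2 = 1 - (1 + O² + 158*O)/2 = 1 + (-½ - 79*O - O²/2) = ½ - 79*O - O²/2)
12682 + T(S) = 12682 + (½ - 79*1 - ½*1²) = 12682 + (½ - 79 - ½*1) = 12682 + (½ - 79 - ½) = 12682 - 79 = 12603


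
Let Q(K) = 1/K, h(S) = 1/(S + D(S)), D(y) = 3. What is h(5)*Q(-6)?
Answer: -1/48 ≈ -0.020833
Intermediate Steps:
h(S) = 1/(3 + S) (h(S) = 1/(S + 3) = 1/(3 + S))
h(5)*Q(-6) = 1/((3 + 5)*(-6)) = -⅙/8 = (⅛)*(-⅙) = -1/48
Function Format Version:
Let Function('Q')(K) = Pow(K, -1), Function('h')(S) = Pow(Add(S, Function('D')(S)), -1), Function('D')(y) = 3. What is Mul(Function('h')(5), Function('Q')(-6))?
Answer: Rational(-1, 48) ≈ -0.020833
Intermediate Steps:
Function('h')(S) = Pow(Add(3, S), -1) (Function('h')(S) = Pow(Add(S, 3), -1) = Pow(Add(3, S), -1))
Mul(Function('h')(5), Function('Q')(-6)) = Mul(Pow(Add(3, 5), -1), Pow(-6, -1)) = Mul(Pow(8, -1), Rational(-1, 6)) = Mul(Rational(1, 8), Rational(-1, 6)) = Rational(-1, 48)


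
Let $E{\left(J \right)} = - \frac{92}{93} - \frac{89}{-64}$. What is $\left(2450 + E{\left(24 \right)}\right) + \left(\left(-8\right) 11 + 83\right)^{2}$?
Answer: $\frac{14733589}{5952} \approx 2475.4$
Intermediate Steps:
$E{\left(J \right)} = \frac{2389}{5952}$ ($E{\left(J \right)} = \left(-92\right) \frac{1}{93} - - \frac{89}{64} = - \frac{92}{93} + \frac{89}{64} = \frac{2389}{5952}$)
$\left(2450 + E{\left(24 \right)}\right) + \left(\left(-8\right) 11 + 83\right)^{2} = \left(2450 + \frac{2389}{5952}\right) + \left(\left(-8\right) 11 + 83\right)^{2} = \frac{14584789}{5952} + \left(-88 + 83\right)^{2} = \frac{14584789}{5952} + \left(-5\right)^{2} = \frac{14584789}{5952} + 25 = \frac{14733589}{5952}$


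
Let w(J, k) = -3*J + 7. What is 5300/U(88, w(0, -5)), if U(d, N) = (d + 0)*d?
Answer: 1325/1936 ≈ 0.68440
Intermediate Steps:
w(J, k) = 7 - 3*J
U(d, N) = d² (U(d, N) = d*d = d²)
5300/U(88, w(0, -5)) = 5300/(88²) = 5300/7744 = 5300*(1/7744) = 1325/1936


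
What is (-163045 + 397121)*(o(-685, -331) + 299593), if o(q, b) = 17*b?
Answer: 68810385416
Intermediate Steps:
(-163045 + 397121)*(o(-685, -331) + 299593) = (-163045 + 397121)*(17*(-331) + 299593) = 234076*(-5627 + 299593) = 234076*293966 = 68810385416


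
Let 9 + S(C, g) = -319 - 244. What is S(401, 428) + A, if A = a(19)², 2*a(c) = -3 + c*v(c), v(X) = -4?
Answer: 3953/4 ≈ 988.25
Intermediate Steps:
S(C, g) = -572 (S(C, g) = -9 + (-319 - 244) = -9 - 563 = -572)
a(c) = -3/2 - 2*c (a(c) = (-3 + c*(-4))/2 = (-3 - 4*c)/2 = -3/2 - 2*c)
A = 6241/4 (A = (-3/2 - 2*19)² = (-3/2 - 38)² = (-79/2)² = 6241/4 ≈ 1560.3)
S(401, 428) + A = -572 + 6241/4 = 3953/4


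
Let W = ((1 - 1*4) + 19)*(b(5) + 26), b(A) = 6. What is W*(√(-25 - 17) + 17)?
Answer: 8704 + 512*I*√42 ≈ 8704.0 + 3318.1*I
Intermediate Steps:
W = 512 (W = ((1 - 1*4) + 19)*(6 + 26) = ((1 - 4) + 19)*32 = (-3 + 19)*32 = 16*32 = 512)
W*(√(-25 - 17) + 17) = 512*(√(-25 - 17) + 17) = 512*(√(-42) + 17) = 512*(I*√42 + 17) = 512*(17 + I*√42) = 8704 + 512*I*√42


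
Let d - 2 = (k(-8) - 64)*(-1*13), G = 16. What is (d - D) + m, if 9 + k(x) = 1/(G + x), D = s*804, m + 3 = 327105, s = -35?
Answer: 2849531/8 ≈ 3.5619e+5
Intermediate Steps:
m = 327102 (m = -3 + 327105 = 327102)
D = -28140 (D = -35*804 = -28140)
k(x) = -9 + 1/(16 + x)
d = 7595/8 (d = 2 + ((-143 - 9*(-8))/(16 - 8) - 64)*(-1*13) = 2 + ((-143 + 72)/8 - 64)*(-13) = 2 + ((1/8)*(-71) - 64)*(-13) = 2 + (-71/8 - 64)*(-13) = 2 - 583/8*(-13) = 2 + 7579/8 = 7595/8 ≈ 949.38)
(d - D) + m = (7595/8 - 1*(-28140)) + 327102 = (7595/8 + 28140) + 327102 = 232715/8 + 327102 = 2849531/8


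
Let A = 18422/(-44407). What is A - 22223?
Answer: -986875183/44407 ≈ -22223.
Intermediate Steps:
A = -18422/44407 (A = 18422*(-1/44407) = -18422/44407 ≈ -0.41484)
A - 22223 = -18422/44407 - 22223 = -986875183/44407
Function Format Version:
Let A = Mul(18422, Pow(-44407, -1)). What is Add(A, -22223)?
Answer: Rational(-986875183, 44407) ≈ -22223.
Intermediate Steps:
A = Rational(-18422, 44407) (A = Mul(18422, Rational(-1, 44407)) = Rational(-18422, 44407) ≈ -0.41484)
Add(A, -22223) = Add(Rational(-18422, 44407), -22223) = Rational(-986875183, 44407)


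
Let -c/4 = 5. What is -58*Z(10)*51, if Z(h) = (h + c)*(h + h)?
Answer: 591600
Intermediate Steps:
c = -20 (c = -4*5 = -20)
Z(h) = 2*h*(-20 + h) (Z(h) = (h - 20)*(h + h) = (-20 + h)*(2*h) = 2*h*(-20 + h))
-58*Z(10)*51 = -116*10*(-20 + 10)*51 = -116*10*(-10)*51 = -58*(-200)*51 = 11600*51 = 591600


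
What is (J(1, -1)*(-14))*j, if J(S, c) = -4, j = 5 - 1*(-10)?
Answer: 840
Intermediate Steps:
j = 15 (j = 5 + 10 = 15)
(J(1, -1)*(-14))*j = -4*(-14)*15 = 56*15 = 840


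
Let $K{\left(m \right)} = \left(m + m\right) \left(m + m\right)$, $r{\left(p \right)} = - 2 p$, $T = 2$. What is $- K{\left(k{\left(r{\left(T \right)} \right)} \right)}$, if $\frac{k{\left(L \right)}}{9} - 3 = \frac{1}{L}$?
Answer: $- \frac{9801}{4} \approx -2450.3$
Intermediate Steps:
$k{\left(L \right)} = 27 + \frac{9}{L}$
$K{\left(m \right)} = 4 m^{2}$ ($K{\left(m \right)} = 2 m 2 m = 4 m^{2}$)
$- K{\left(k{\left(r{\left(T \right)} \right)} \right)} = - 4 \left(27 + \frac{9}{\left(-2\right) 2}\right)^{2} = - 4 \left(27 + \frac{9}{-4}\right)^{2} = - 4 \left(27 + 9 \left(- \frac{1}{4}\right)\right)^{2} = - 4 \left(27 - \frac{9}{4}\right)^{2} = - 4 \left(\frac{99}{4}\right)^{2} = - \frac{4 \cdot 9801}{16} = \left(-1\right) \frac{9801}{4} = - \frac{9801}{4}$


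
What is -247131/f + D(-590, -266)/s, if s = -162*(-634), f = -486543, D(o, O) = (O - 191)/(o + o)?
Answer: 9983790877597/19655597654640 ≈ 0.50794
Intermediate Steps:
D(o, O) = (-191 + O)/(2*o) (D(o, O) = (-191 + O)/((2*o)) = (-191 + O)*(1/(2*o)) = (-191 + O)/(2*o))
s = 102708
-247131/f + D(-590, -266)/s = -247131/(-486543) + ((½)*(-191 - 266)/(-590))/102708 = -247131*(-1/486543) + ((½)*(-1/590)*(-457))*(1/102708) = 82377/162181 + (457/1180)*(1/102708) = 82377/162181 + 457/121195440 = 9983790877597/19655597654640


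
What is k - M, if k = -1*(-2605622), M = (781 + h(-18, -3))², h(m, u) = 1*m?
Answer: 2023453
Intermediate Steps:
h(m, u) = m
M = 582169 (M = (781 - 18)² = 763² = 582169)
k = 2605622
k - M = 2605622 - 1*582169 = 2605622 - 582169 = 2023453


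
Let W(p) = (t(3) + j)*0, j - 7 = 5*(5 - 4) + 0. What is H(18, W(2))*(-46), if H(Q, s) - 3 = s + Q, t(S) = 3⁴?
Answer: -966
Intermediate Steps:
t(S) = 81
j = 12 (j = 7 + (5*(5 - 4) + 0) = 7 + (5*1 + 0) = 7 + (5 + 0) = 7 + 5 = 12)
W(p) = 0 (W(p) = (81 + 12)*0 = 93*0 = 0)
H(Q, s) = 3 + Q + s (H(Q, s) = 3 + (s + Q) = 3 + (Q + s) = 3 + Q + s)
H(18, W(2))*(-46) = (3 + 18 + 0)*(-46) = 21*(-46) = -966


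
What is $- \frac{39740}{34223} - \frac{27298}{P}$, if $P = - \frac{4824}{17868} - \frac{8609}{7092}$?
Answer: $\frac{9864723506350652}{536267052055} \approx 18395.0$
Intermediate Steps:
$P = - \frac{15669785}{10559988}$ ($P = \left(-4824\right) \frac{1}{17868} - \frac{8609}{7092} = - \frac{402}{1489} - \frac{8609}{7092} = - \frac{15669785}{10559988} \approx -1.4839$)
$- \frac{39740}{34223} - \frac{27298}{P} = - \frac{39740}{34223} - \frac{27298}{- \frac{15669785}{10559988}} = \left(-39740\right) \frac{1}{34223} - - \frac{288266552424}{15669785} = - \frac{39740}{34223} + \frac{288266552424}{15669785} = \frac{9864723506350652}{536267052055}$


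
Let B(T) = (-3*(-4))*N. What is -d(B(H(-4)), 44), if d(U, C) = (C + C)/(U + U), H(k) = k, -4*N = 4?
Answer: 11/3 ≈ 3.6667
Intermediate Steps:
N = -1 (N = -1/4*4 = -1)
B(T) = -12 (B(T) = -3*(-4)*(-1) = 12*(-1) = -12)
d(U, C) = C/U (d(U, C) = (2*C)/((2*U)) = (2*C)*(1/(2*U)) = C/U)
-d(B(H(-4)), 44) = -44/(-12) = -44*(-1)/12 = -1*(-11/3) = 11/3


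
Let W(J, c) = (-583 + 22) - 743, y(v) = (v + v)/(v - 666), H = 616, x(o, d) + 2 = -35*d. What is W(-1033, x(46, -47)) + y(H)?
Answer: -33216/25 ≈ -1328.6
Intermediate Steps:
x(o, d) = -2 - 35*d
y(v) = 2*v/(-666 + v) (y(v) = (2*v)/(-666 + v) = 2*v/(-666 + v))
W(J, c) = -1304 (W(J, c) = -561 - 743 = -1304)
W(-1033, x(46, -47)) + y(H) = -1304 + 2*616/(-666 + 616) = -1304 + 2*616/(-50) = -1304 + 2*616*(-1/50) = -1304 - 616/25 = -33216/25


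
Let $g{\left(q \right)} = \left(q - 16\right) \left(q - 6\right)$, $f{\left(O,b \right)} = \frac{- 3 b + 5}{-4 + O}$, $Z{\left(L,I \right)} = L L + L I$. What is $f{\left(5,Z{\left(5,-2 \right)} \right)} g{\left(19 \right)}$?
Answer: $-1560$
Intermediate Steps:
$Z{\left(L,I \right)} = L^{2} + I L$
$f{\left(O,b \right)} = \frac{5 - 3 b}{-4 + O}$
$g{\left(q \right)} = \left(-16 + q\right) \left(-6 + q\right)$
$f{\left(5,Z{\left(5,-2 \right)} \right)} g{\left(19 \right)} = \frac{5 - 3 \cdot 5 \left(-2 + 5\right)}{-4 + 5} \left(96 + 19^{2} - 418\right) = \frac{5 - 3 \cdot 5 \cdot 3}{1} \left(96 + 361 - 418\right) = 1 \left(5 - 45\right) 39 = 1 \left(-40\right) 39 = \left(-40\right) 39 = -1560$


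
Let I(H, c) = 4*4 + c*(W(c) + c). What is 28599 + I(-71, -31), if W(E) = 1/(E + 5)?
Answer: 769007/26 ≈ 29577.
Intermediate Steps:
W(E) = 1/(5 + E)
I(H, c) = 16 + c*(c + 1/(5 + c)) (I(H, c) = 4*4 + c*(1/(5 + c) + c) = 16 + c*(c + 1/(5 + c)))
28599 + I(-71, -31) = 28599 + (-31 + (5 - 31)*(16 + (-31)²))/(5 - 31) = 28599 + (-31 - 26*(16 + 961))/(-26) = 28599 - (-31 - 26*977)/26 = 28599 - (-31 - 25402)/26 = 28599 - 1/26*(-25433) = 28599 + 25433/26 = 769007/26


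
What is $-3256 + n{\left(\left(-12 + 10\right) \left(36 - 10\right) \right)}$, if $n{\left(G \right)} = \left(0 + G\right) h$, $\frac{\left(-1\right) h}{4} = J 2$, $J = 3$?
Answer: $-2008$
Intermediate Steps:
$h = -24$ ($h = - 4 \cdot 3 \cdot 2 = \left(-4\right) 6 = -24$)
$n{\left(G \right)} = - 24 G$ ($n{\left(G \right)} = \left(0 + G\right) \left(-24\right) = G \left(-24\right) = - 24 G$)
$-3256 + n{\left(\left(-12 + 10\right) \left(36 - 10\right) \right)} = -3256 - 24 \left(-12 + 10\right) \left(36 - 10\right) = -3256 - 24 \left(\left(-2\right) 26\right) = -3256 - -1248 = -3256 + 1248 = -2008$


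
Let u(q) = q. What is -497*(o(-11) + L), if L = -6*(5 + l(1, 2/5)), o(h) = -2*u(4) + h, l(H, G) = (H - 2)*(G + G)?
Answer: 109837/5 ≈ 21967.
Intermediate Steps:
l(H, G) = 2*G*(-2 + H) (l(H, G) = (-2 + H)*(2*G) = 2*G*(-2 + H))
o(h) = -8 + h (o(h) = -2*4 + h = -8 + h)
L = -126/5 (L = -6*(5 + 2*(2/5)*(-2 + 1)) = -6*(5 + 2*(2*(1/5))*(-1)) = -6*(5 + 2*(2/5)*(-1)) = -6*(5 - 4/5) = -6*21/5 = -126/5 ≈ -25.200)
-497*(o(-11) + L) = -497*((-8 - 11) - 126/5) = -497*(-19 - 126/5) = -497*(-221/5) = 109837/5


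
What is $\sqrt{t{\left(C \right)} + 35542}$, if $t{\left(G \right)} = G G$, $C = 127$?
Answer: $\sqrt{51671} \approx 227.31$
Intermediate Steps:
$t{\left(G \right)} = G^{2}$
$\sqrt{t{\left(C \right)} + 35542} = \sqrt{127^{2} + 35542} = \sqrt{16129 + 35542} = \sqrt{51671}$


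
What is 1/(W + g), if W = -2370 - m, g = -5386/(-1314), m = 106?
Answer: -657/1624039 ≈ -0.00040455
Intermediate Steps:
g = 2693/657 (g = -5386*(-1/1314) = 2693/657 ≈ 4.0989)
W = -2476 (W = -2370 - 1*106 = -2370 - 106 = -2476)
1/(W + g) = 1/(-2476 + 2693/657) = 1/(-1624039/657) = -657/1624039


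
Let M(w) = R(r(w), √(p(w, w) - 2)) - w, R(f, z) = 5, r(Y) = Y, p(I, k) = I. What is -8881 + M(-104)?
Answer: -8772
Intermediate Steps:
M(w) = 5 - w
-8881 + M(-104) = -8881 + (5 - 1*(-104)) = -8881 + (5 + 104) = -8881 + 109 = -8772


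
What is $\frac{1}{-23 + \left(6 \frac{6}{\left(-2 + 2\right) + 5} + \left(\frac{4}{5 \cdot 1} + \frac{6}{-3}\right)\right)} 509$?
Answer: $- \frac{509}{17} \approx -29.941$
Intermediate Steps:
$\frac{1}{-23 + \left(6 \frac{6}{\left(-2 + 2\right) + 5} + \left(\frac{4}{5 \cdot 1} + \frac{6}{-3}\right)\right)} 509 = \frac{1}{-23 + \left(6 \frac{6}{0 + 5} + \left(\frac{4}{5} + 6 \left(- \frac{1}{3}\right)\right)\right)} 509 = \frac{1}{-23 + \left(6 \cdot \frac{6}{5} + \left(4 \cdot \frac{1}{5} - 2\right)\right)} 509 = \frac{1}{-23 + \left(6 \cdot 6 \cdot \frac{1}{5} + \left(\frac{4}{5} - 2\right)\right)} 509 = \frac{1}{-23 + \left(6 \cdot \frac{6}{5} - \frac{6}{5}\right)} 509 = \frac{1}{-23 + \left(\frac{36}{5} - \frac{6}{5}\right)} 509 = \frac{1}{-23 + 6} \cdot 509 = \frac{1}{-17} \cdot 509 = \left(- \frac{1}{17}\right) 509 = - \frac{509}{17}$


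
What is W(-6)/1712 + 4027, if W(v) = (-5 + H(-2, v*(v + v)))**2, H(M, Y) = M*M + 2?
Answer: 6894225/1712 ≈ 4027.0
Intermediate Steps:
H(M, Y) = 2 + M**2 (H(M, Y) = M**2 + 2 = 2 + M**2)
W(v) = 1 (W(v) = (-5 + (2 + (-2)**2))**2 = (-5 + (2 + 4))**2 = (-5 + 6)**2 = 1**2 = 1)
W(-6)/1712 + 4027 = 1/1712 + 4027 = 6894225/1712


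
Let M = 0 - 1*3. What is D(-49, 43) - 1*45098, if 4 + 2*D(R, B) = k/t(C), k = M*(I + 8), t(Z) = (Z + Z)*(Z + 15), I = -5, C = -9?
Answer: -1082399/24 ≈ -45100.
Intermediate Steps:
t(Z) = 2*Z*(15 + Z) (t(Z) = (2*Z)*(15 + Z) = 2*Z*(15 + Z))
M = -3 (M = 0 - 3 = -3)
k = -9 (k = -3*(-5 + 8) = -3*3 = -9)
D(R, B) = -47/24 (D(R, B) = -2 + (-9*(-1/(18*(15 - 9))))/2 = -2 + (-9/(2*(-9)*6))/2 = -2 + (-9/(-108))/2 = -2 + (-9*(-1/108))/2 = -2 + (1/2)*(1/12) = -2 + 1/24 = -47/24)
D(-49, 43) - 1*45098 = -47/24 - 1*45098 = -47/24 - 45098 = -1082399/24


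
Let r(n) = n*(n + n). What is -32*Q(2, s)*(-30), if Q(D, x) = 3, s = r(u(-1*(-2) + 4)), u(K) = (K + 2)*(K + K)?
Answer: 2880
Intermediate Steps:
u(K) = 2*K*(2 + K) (u(K) = (2 + K)*(2*K) = 2*K*(2 + K))
r(n) = 2*n² (r(n) = n*(2*n) = 2*n²)
s = 18432 (s = 2*(2*(-1*(-2) + 4)*(2 + (-1*(-2) + 4)))² = 2*(2*(2 + 4)*(2 + (2 + 4)))² = 2*(2*6*(2 + 6))² = 2*(2*6*8)² = 2*96² = 2*9216 = 18432)
-32*Q(2, s)*(-30) = -32*3*(-30) = -96*(-30) = 2880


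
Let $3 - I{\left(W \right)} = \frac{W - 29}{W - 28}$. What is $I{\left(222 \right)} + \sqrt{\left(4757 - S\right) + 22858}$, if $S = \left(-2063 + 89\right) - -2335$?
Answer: $\frac{389}{194} + \sqrt{27254} \approx 167.09$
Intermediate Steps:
$I{\left(W \right)} = 3 - \frac{-29 + W}{-28 + W}$ ($I{\left(W \right)} = 3 - \frac{W - 29}{W - 28} = 3 - \frac{-29 + W}{-28 + W}$)
$S = 361$ ($S = -1974 + 2335 = 361$)
$I{\left(222 \right)} + \sqrt{\left(4757 - S\right) + 22858} = \frac{-55 + 2 \cdot 222}{-28 + 222} + \sqrt{\left(4757 - 361\right) + 22858} = \frac{-55 + 444}{194} + \sqrt{\left(4757 - 361\right) + 22858} = \frac{1}{194} \cdot 389 + \sqrt{4396 + 22858} = \frac{389}{194} + \sqrt{27254}$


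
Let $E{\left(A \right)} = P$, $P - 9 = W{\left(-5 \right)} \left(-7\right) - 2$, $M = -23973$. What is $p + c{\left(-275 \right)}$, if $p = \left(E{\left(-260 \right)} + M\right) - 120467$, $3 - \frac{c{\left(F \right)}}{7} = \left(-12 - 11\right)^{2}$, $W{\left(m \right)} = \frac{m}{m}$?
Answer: $-148122$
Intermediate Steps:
$W{\left(m \right)} = 1$
$c{\left(F \right)} = -3682$ ($c{\left(F \right)} = 21 - 7 \left(-12 - 11\right)^{2} = 21 - 7 \left(-23\right)^{2} = 21 - 3703 = -3682$)
$P = 0$ ($P = 9 + \left(1 \left(-7\right) - 2\right) = 9 - 9 = 0$)
$E{\left(A \right)} = 0$
$p = -144440$ ($p = \left(0 - 23973\right) - 120467 = -23973 - 120467 = -144440$)
$p + c{\left(-275 \right)} = -144440 - 3682 = -148122$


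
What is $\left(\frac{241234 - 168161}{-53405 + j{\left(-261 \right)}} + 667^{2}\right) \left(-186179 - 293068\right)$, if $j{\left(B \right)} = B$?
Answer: $- \frac{11442185069459247}{53666} \approx -2.1321 \cdot 10^{11}$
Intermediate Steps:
$\left(\frac{241234 - 168161}{-53405 + j{\left(-261 \right)}} + 667^{2}\right) \left(-186179 - 293068\right) = \left(\frac{241234 - 168161}{-53405 - 261} + 667^{2}\right) \left(-186179 - 293068\right) = \left(\frac{73073}{-53666} + 444889\right) \left(-479247\right) = \left(73073 \left(- \frac{1}{53666}\right) + 444889\right) \left(-479247\right) = \left(- \frac{73073}{53666} + 444889\right) \left(-479247\right) = \frac{23875340001}{53666} \left(-479247\right) = - \frac{11442185069459247}{53666}$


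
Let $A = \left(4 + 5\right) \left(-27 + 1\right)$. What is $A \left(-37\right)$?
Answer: $8658$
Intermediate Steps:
$A = -234$ ($A = 9 \left(-26\right) = -234$)
$A \left(-37\right) = \left(-234\right) \left(-37\right) = 8658$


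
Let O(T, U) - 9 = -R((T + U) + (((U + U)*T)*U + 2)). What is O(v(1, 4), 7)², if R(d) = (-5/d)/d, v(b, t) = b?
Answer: 11021010361/136048896 ≈ 81.008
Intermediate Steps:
R(d) = -5/d²
O(T, U) = 9 + 5/(2 + T + U + 2*T*U²)² (O(T, U) = 9 - (-5)/((T + U) + (((U + U)*T)*U + 2))² = 9 - (-5)/((T + U) + (((2*U)*T)*U + 2))² = 9 - (-5)/((T + U) + ((2*T*U)*U + 2))² = 9 - (-5)/((T + U) + (2*T*U² + 2))² = 9 - (-5)/((T + U) + (2 + 2*T*U²))² = 9 - (-5)/(2 + T + U + 2*T*U²)² = 9 + 5/(2 + T + U + 2*T*U²)²)
O(v(1, 4), 7)² = (9 + 5/(2 + 1 + 7 + 2*1*7²)²)² = (9 + 5/(2 + 1 + 7 + 2*1*49)²)² = (9 + 5/(2 + 1 + 7 + 98)²)² = (9 + 5/108²)² = (9 + 5*(1/11664))² = (9 + 5/11664)² = (104981/11664)² = 11021010361/136048896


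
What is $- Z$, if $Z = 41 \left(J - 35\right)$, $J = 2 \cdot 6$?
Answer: $943$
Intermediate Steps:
$J = 12$
$Z = -943$ ($Z = 41 \left(12 - 35\right) = 41 \left(-23\right) = -943$)
$- Z = \left(-1\right) \left(-943\right) = 943$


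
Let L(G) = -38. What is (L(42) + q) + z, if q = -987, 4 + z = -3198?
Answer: -4227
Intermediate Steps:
z = -3202 (z = -4 - 3198 = -3202)
(L(42) + q) + z = (-38 - 987) - 3202 = -1025 - 3202 = -4227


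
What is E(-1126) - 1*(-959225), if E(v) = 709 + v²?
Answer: 2227810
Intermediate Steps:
E(-1126) - 1*(-959225) = (709 + (-1126)²) - 1*(-959225) = (709 + 1267876) + 959225 = 1268585 + 959225 = 2227810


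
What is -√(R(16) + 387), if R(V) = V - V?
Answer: -3*√43 ≈ -19.672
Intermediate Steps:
R(V) = 0
-√(R(16) + 387) = -√(0 + 387) = -√387 = -3*√43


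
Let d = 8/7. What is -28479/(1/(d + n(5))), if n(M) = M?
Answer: -1224597/7 ≈ -1.7494e+5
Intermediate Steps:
d = 8/7 (d = 8*(⅐) = 8/7 ≈ 1.1429)
-28479/(1/(d + n(5))) = -28479/(1/(8/7 + 5)) = -28479/(1/(43/7)) = -28479/7/43 = -28479*43/7 = -2589*473/7 = -1224597/7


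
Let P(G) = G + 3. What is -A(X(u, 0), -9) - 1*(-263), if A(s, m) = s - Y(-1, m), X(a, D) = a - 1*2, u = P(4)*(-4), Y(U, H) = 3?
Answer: 296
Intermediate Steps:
P(G) = 3 + G
u = -28 (u = (3 + 4)*(-4) = 7*(-4) = -28)
X(a, D) = -2 + a (X(a, D) = a - 2 = -2 + a)
A(s, m) = -3 + s (A(s, m) = s - 1*3 = s - 3 = -3 + s)
-A(X(u, 0), -9) - 1*(-263) = -(-3 + (-2 - 28)) - 1*(-263) = -(-3 - 30) + 263 = -1*(-33) + 263 = 33 + 263 = 296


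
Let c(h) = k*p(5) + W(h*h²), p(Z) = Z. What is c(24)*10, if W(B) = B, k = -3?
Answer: 138090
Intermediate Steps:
c(h) = -15 + h³ (c(h) = -3*5 + h*h² = -15 + h³)
c(24)*10 = (-15 + 24³)*10 = (-15 + 13824)*10 = 13809*10 = 138090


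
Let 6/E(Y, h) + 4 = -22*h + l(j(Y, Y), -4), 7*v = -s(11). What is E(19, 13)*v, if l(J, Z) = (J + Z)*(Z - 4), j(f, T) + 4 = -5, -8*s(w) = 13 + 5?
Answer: -9/868 ≈ -0.010369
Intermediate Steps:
s(w) = -9/4 (s(w) = -(13 + 5)/8 = -⅛*18 = -9/4)
j(f, T) = -9 (j(f, T) = -4 - 5 = -9)
l(J, Z) = (-4 + Z)*(J + Z) (l(J, Z) = (J + Z)*(-4 + Z) = (-4 + Z)*(J + Z))
v = 9/28 (v = (-1*(-9/4))/7 = (⅐)*(9/4) = 9/28 ≈ 0.32143)
E(Y, h) = 6/(100 - 22*h) (E(Y, h) = 6/(-4 + (-22*h + ((-4)² - 4*(-9) - 4*(-4) - 9*(-4)))) = 6/(-4 + (-22*h + (16 + 36 + 16 + 36))) = 6/(-4 + (-22*h + 104)) = 6/(-4 + (104 - 22*h)) = 6/(100 - 22*h))
E(19, 13)*v = -3/(-50 + 11*13)*(9/28) = -3/(-50 + 143)*(9/28) = -3/93*(9/28) = -3*1/93*(9/28) = -1/31*9/28 = -9/868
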